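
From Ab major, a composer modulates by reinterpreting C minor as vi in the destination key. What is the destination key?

Eb major

The numeral vi denotes a minor triad on scale degree 6. With C on degree 6, the tonic of the new key is Eb.
Degree 6 carries a minor triad in major keys, so the destination is Eb major.
Check: the diatonic triads of Eb major are Eb (I), Fm (ii), Gm (iii), Ab (IV), Bb (V), Cm (vi), Ddim (vii°) — C minor is indeed vi.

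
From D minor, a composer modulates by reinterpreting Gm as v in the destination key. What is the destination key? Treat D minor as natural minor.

C minor

The numeral v denotes a minor triad on scale degree 5. With G on degree 5, the tonic of the new key is C.
Degree 5 carries a minor triad in natural-minor keys, so the destination is C minor.
Check: the diatonic triads of C minor (natural minor) are Cm (i), Ddim (ii°), Eb (III), Fm (iv), Gm (v), Ab (VI), Bb (VII) — Gm is indeed v.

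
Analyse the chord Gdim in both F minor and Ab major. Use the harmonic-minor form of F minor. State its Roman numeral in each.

ii° in F minor; vii° in Ab major

The scale of F minor (harmonic minor) is F G Ab Bb C Db E; G is degree 2, and the triad built there (G-Bb-Db) is diminished, so it is ii°.
The scale of Ab major is Ab Bb C Db Eb F G; G is degree 7, and the triad built there (G-Bb-Db) is diminished, so it is vii°.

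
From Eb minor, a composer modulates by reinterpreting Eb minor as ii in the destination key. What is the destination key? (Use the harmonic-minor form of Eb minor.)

The numeral ii denotes a minor triad on scale degree 2. With Eb on degree 2, the tonic of the new key is Db.
Degree 2 carries a minor triad in major keys, so the destination is Db major.
Check: the diatonic triads of Db major are Db (I), Ebm (ii), Fm (iii), Gb (IV), Ab (V), Bbm (vi), Cdim (vii°) — Eb minor is indeed ii.

Db major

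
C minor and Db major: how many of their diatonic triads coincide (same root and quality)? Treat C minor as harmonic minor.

2

Diatonic triads of C minor (harmonic minor): Cm (i), Ddim (ii°), Ebaug (III+), Fm (iv), G (V), Ab (VI), Bdim (vii°).
Diatonic triads of Db major: Db (I), Ebm (ii), Fm (iii), Gb (IV), Ab (V), Bbm (vi), Cdim (vii°).
Matching root and quality in both lists: Fm, Ab.
That gives 2 common triads.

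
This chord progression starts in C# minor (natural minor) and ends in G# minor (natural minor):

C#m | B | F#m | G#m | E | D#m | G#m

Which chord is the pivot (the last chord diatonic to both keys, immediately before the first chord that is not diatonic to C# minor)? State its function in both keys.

E — III in C# minor, VI in G# minor

Chords diatonic to C# minor: C#m, D#dim, E, F#m, G#m, A, B.
Reading the progression, the first chord not in that set is D#m, so the modulation leaves C# minor there.
The chord immediately before D#m is E, which is diatonic to both keys: III in C# minor and VI in G# minor.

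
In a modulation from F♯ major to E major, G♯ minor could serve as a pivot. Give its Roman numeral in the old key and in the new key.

ii in F♯ major; iii in E major

The scale of F♯ major is F♯ G♯ A♯ B C♯ D♯ E♯; G♯ is degree 2, and the triad built there (G♯-B-D♯) is minor, so it is ii.
The scale of E major is E F♯ G♯ A B C♯ D♯; G♯ is degree 3, and the triad built there (G♯-B-D♯) is minor, so it is iii.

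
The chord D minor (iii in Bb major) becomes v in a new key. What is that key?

The numeral v denotes a minor triad on scale degree 5. With D on degree 5, the tonic of the new key is G.
Degree 5 carries a minor triad in natural-minor keys, so the destination is G minor.
Check: the diatonic triads of G minor (natural minor) are Gm (i), Adim (ii°), Bb (III), Cm (iv), Dm (v), Eb (VI), F (VII) — D minor is indeed v.

G minor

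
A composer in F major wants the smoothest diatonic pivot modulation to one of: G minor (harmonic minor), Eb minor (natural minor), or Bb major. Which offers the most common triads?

Triads of F major: F (I), Gm (ii), Am (iii), Bb (IV), C (V), Dm (vi), Edim (vii°).
G minor (harmonic minor) shares 1: Gm.
Eb minor (natural minor) shares 0: none.
Bb major shares 4: F, Gm, Bb, Dm.
The most common triads (4) are shared with Bb major.

Bb major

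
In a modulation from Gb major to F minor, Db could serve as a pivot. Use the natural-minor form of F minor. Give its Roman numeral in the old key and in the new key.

V in Gb major; VI in F minor

The scale of Gb major is Gb Ab Bb Cb Db Eb F; Db is degree 5, and the triad built there (Db-F-Ab) is major, so it is V.
The scale of F minor (natural minor) is F G Ab Bb C Db Eb; Db is degree 6, and the triad built there (Db-F-Ab) is major, so it is VI.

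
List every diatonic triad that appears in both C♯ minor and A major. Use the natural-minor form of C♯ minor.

Triads in C♯ minor (natural minor): C♯ minor (i), D♯ diminished (ii°), E major (III), F♯ minor (iv), G♯ minor (v), A major (VI), B major (VII).
Triads in A major: A major (I), B minor (ii), C♯ minor (iii), D major (IV), E major (V), F♯ minor (vi), G♯ diminished (vii°).
Shared triads with their functions: C♯ minor (i in C♯ minor, iii in A major); E major (III in C♯ minor, V in A major); F♯ minor (iv in C♯ minor, vi in A major); A major (VI in C♯ minor, I in A major).

C♯m, E, F♯m, A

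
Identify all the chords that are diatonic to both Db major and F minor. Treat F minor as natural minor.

Triads in Db major: Db (I), Ebm (ii), Fm (iii), Gb (IV), Ab (V), Bbm (vi), Cdim (vii°).
Triads in F minor (natural minor): Fm (i), Gdim (ii°), Ab (III), Bbm (iv), Cm (v), Db (VI), Eb (VII).
Shared triads with their functions: Db (I in Db major, VI in F minor); Fm (iii in Db major, i in F minor); Ab (V in Db major, III in F minor); Bbm (vi in Db major, iv in F minor).

Db, Fm, Ab, Bbm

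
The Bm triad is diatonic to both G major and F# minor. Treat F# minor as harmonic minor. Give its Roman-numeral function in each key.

The scale of G major is G A B C D E F#; B is degree 3, and the triad built there (B-D-F#) is minor, so it is iii.
The scale of F# minor (harmonic minor) is F# G# A B C# D E#; B is degree 4, and the triad built there (B-D-F#) is minor, so it is iv.

iii in G major; iv in F# minor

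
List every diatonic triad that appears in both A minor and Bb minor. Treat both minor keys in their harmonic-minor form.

Triads in A minor (harmonic minor): Am (i), Bdim (ii°), Caug (III+), Dm (iv), E (V), F (VI), G#dim (vii°).
Triads in Bb minor (harmonic minor): Bbm (i), Cdim (ii°), Dbaug (III+), Ebm (iv), F (V), Gb (VI), Adim (vii°).
Shared triads with their functions: F (VI in A minor, V in Bb minor).

F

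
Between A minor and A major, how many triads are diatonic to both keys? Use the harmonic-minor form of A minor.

2

Diatonic triads of A minor (harmonic minor): A minor (i), B diminished (ii°), C augmented (III+), D minor (iv), E major (V), F major (VI), G# diminished (vii°).
Diatonic triads of A major: A major (I), B minor (ii), C# minor (iii), D major (IV), E major (V), F# minor (vi), G# diminished (vii°).
Matching root and quality in both lists: E major, G# diminished.
That gives 2 common triads.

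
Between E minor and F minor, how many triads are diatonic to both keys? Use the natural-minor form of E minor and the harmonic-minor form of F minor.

1

Diatonic triads of E minor (natural minor): Em (i), F#dim (ii°), G (III), Am (iv), Bm (v), C (VI), D (VII).
Diatonic triads of F minor (harmonic minor): Fm (i), Gdim (ii°), Abaug (III+), Bbm (iv), C (V), Db (VI), Edim (vii°).
Matching root and quality in both lists: C.
That gives 1 common triad.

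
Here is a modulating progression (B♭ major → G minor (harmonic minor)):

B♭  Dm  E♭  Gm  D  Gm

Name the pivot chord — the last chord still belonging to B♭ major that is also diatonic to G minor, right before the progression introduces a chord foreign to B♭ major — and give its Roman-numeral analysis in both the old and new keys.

Chords diatonic to B♭ major: B♭, Cm, Dm, E♭, F, Gm, Adim.
Reading the progression, the first chord not in that set is D, so the modulation leaves B♭ major there.
The chord immediately before D is Gm, which is diatonic to both keys: vi in B♭ major and i in G minor.

Gm — vi in B♭ major, i in G minor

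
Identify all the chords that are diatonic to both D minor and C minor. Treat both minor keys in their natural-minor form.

Gm, Bb

Triads in D minor (natural minor): D minor (i), E diminished (ii°), F major (III), G minor (iv), A minor (v), Bb major (VI), C major (VII).
Triads in C minor (natural minor): C minor (i), D diminished (ii°), Eb major (III), F minor (iv), G minor (v), Ab major (VI), Bb major (VII).
Shared triads with their functions: G minor (iv in D minor, v in C minor); Bb major (VI in D minor, VII in C minor).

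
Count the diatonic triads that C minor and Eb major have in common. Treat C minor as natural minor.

Diatonic triads of C minor (natural minor): C minor (i), D diminished (ii°), Eb major (III), F minor (iv), G minor (v), Ab major (VI), Bb major (VII).
Diatonic triads of Eb major: Eb major (I), F minor (ii), G minor (iii), Ab major (IV), Bb major (V), C minor (vi), D diminished (vii°).
Matching root and quality in both lists: C minor, D diminished, Eb major, F minor, G minor, Ab major, Bb major.
That gives 7 common triads.

7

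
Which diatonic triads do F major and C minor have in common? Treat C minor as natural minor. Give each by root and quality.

Gm, Bb

Triads in F major: F major (I), G minor (ii), A minor (iii), Bb major (IV), C major (V), D minor (vi), E diminished (vii°).
Triads in C minor (natural minor): C minor (i), D diminished (ii°), Eb major (III), F minor (iv), G minor (v), Ab major (VI), Bb major (VII).
Shared triads with their functions: G minor (ii in F major, v in C minor); Bb major (IV in F major, VII in C minor).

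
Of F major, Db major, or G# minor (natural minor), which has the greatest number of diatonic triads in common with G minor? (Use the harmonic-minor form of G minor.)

F major

Triads of G minor (harmonic minor): Gm (i), Adim (ii°), Bbaug (III+), Cm (iv), D (V), Eb (VI), F#dim (vii°).
F major shares 1: Gm.
Db major shares 0: none.
G# minor (natural minor) shares 0: none.
The most common triads (1) are shared with F major.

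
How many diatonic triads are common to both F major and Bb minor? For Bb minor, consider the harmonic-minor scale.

1

Diatonic triads of F major: F (I), Gm (ii), Am (iii), Bb (IV), C (V), Dm (vi), Edim (vii°).
Diatonic triads of Bb minor (harmonic minor): Bbm (i), Cdim (ii°), Dbaug (III+), Ebm (iv), F (V), Gb (VI), Adim (vii°).
Matching root and quality in both lists: F.
That gives 1 common triad.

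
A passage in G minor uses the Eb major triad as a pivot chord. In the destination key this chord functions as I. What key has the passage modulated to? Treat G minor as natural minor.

Eb major

The numeral I denotes a major triad on scale degree 1. With Eb on degree 1, the tonic of the new key is Eb.
Degree 1 carries a major triad in major keys, so the destination is Eb major.
Check: the diatonic triads of Eb major are Eb (I), Fm (ii), Gm (iii), Ab (IV), Bb (V), Cm (vi), Ddim (vii°) — Eb major is indeed I.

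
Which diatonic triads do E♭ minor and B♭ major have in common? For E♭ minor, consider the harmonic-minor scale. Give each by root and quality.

Triads in E♭ minor (harmonic minor): E♭m (i), Fdim (ii°), G♭aug (III+), A♭m (iv), B♭ (V), C♭ (VI), Ddim (vii°).
Triads in B♭ major: B♭ (I), Cm (ii), Dm (iii), E♭ (IV), F (V), Gm (vi), Adim (vii°).
Shared triads with their functions: B♭ (V in E♭ minor, I in B♭ major).

B♭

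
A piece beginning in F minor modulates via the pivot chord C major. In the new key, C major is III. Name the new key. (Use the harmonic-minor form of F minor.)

A minor

The numeral III denotes a major triad on scale degree 3. With C on degree 3, the tonic of the new key is A.
Degree 3 carries a major triad in natural-minor keys, so the destination is A minor.
Check: the diatonic triads of A minor (natural minor) are Am (i), Bdim (ii°), C (III), Dm (iv), Em (v), F (VI), G (VII) — C major is indeed III.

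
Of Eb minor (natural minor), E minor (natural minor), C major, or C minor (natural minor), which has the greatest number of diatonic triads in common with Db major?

Triads of Db major: Db major (I), Eb minor (ii), F minor (iii), Gb major (IV), Ab major (V), Bb minor (vi), C diminished (vii°).
Eb minor (natural minor) shares 4: Db, Ebm, Gb, Bbm.
E minor (natural minor) shares 0: none.
C major shares 0: none.
C minor (natural minor) shares 2: Fm, Ab.
The most common triads (4) are shared with Eb minor.

Eb minor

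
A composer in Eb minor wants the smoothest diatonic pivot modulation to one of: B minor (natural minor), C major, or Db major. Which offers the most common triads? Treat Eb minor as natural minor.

Db major

Triads of Eb minor (natural minor): Ebm (i), Fdim (ii°), Gb (III), Abm (iv), Bbm (v), Cb (VI), Db (VII).
B minor (natural minor) shares 0: none.
C major shares 0: none.
Db major shares 4: Ebm, Gb, Bbm, Db.
The most common triads (4) are shared with Db major.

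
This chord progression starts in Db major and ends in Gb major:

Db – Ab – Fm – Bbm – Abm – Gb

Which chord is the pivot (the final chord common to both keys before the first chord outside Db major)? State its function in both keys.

Bbm — vi in Db major, iii in Gb major

Chords diatonic to Db major: Db, Ebm, Fm, Gb, Ab, Bbm, Cdim.
Reading the progression, the first chord not in that set is Abm, so the modulation leaves Db major there.
The chord immediately before Abm is Bbm, which is diatonic to both keys: vi in Db major and iii in Gb major.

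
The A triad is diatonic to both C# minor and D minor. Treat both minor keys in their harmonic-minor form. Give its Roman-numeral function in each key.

VI in C# minor; V in D minor

The scale of C# minor (harmonic minor) is C# D# E F# G# A B#; A is degree 6, and the triad built there (A-C#-E) is major, so it is VI.
The scale of D minor (harmonic minor) is D E F G A Bb C#; A is degree 5, and the triad built there (A-C#-E) is major, so it is V.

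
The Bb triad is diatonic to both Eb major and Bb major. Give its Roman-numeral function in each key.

The scale of Eb major is Eb F G Ab Bb C D; Bb is degree 5, and the triad built there (Bb-D-F) is major, so it is V.
The scale of Bb major is Bb C D Eb F G A; Bb is degree 1, and the triad built there (Bb-D-F) is major, so it is I.

V in Eb major; I in Bb major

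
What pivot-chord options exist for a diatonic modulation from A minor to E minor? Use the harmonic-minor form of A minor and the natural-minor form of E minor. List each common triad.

Triads in A minor (harmonic minor): Am (i), Bdim (ii°), Caug (III+), Dm (iv), E (V), F (VI), G#dim (vii°).
Triads in E minor (natural minor): Em (i), F#dim (ii°), G (III), Am (iv), Bm (v), C (VI), D (VII).
Shared triads with their functions: Am (i in A minor, iv in E minor).

Am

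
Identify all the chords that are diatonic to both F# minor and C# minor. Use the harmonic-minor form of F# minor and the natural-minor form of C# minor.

F#m

Triads in F# minor (harmonic minor): F# minor (i), G# diminished (ii°), A augmented (III+), B minor (iv), C# major (V), D major (VI), E# diminished (vii°).
Triads in C# minor (natural minor): C# minor (i), D# diminished (ii°), E major (III), F# minor (iv), G# minor (v), A major (VI), B major (VII).
Shared triads with their functions: F# minor (i in F# minor, iv in C# minor).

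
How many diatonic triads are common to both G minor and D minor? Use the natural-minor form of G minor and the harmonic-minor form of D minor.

Diatonic triads of G minor (natural minor): Gm (i), Adim (ii°), B♭ (III), Cm (iv), Dm (v), E♭ (VI), F (VII).
Diatonic triads of D minor (harmonic minor): Dm (i), Edim (ii°), Faug (III+), Gm (iv), A (V), B♭ (VI), C♯dim (vii°).
Matching root and quality in both lists: Gm, B♭, Dm.
That gives 3 common triads.

3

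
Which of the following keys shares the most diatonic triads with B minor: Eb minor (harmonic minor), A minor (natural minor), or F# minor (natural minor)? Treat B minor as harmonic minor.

A minor

Triads of B minor (harmonic minor): B minor (i), C# diminished (ii°), D augmented (III+), E minor (iv), F# major (V), G major (VI), A# diminished (vii°).
Eb minor (harmonic minor) shares 0: none.
A minor (natural minor) shares 2: Em, G.
F# minor (natural minor) shares 1: Bm.
The most common triads (2) are shared with A minor.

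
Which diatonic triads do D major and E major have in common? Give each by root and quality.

Triads in D major: D (I), Em (ii), F#m (iii), G (IV), A (V), Bm (vi), C#dim (vii°).
Triads in E major: E (I), F#m (ii), G#m (iii), A (IV), B (V), C#m (vi), D#dim (vii°).
Shared triads with their functions: F#m (iii in D major, ii in E major); A (V in D major, IV in E major).

F#m, A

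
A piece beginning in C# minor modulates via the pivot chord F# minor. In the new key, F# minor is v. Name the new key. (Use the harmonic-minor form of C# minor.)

The numeral v denotes a minor triad on scale degree 5. With F# on degree 5, the tonic of the new key is B.
Degree 5 carries a minor triad in natural-minor keys, so the destination is B minor.
Check: the diatonic triads of B minor (natural minor) are Bm (i), C#dim (ii°), D (III), Em (iv), F#m (v), G (VI), A (VII) — F# minor is indeed v.

B minor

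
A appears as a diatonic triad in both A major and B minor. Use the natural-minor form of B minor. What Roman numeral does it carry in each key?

The scale of A major is A B C# D E F# G#; A is degree 1, and the triad built there (A-C#-E) is major, so it is I.
The scale of B minor (natural minor) is B C# D E F# G A; A is degree 7, and the triad built there (A-C#-E) is major, so it is VII.

I in A major; VII in B minor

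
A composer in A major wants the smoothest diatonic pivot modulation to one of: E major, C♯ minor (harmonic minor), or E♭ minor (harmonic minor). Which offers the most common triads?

Triads of A major: A major (I), B minor (ii), C♯ minor (iii), D major (IV), E major (V), F♯ minor (vi), G♯ diminished (vii°).
E major shares 4: A, C♯m, E, F♯m.
C♯ minor (harmonic minor) shares 3: A, C♯m, F♯m.
E♭ minor (harmonic minor) shares 0: none.
The most common triads (4) are shared with E major.

E major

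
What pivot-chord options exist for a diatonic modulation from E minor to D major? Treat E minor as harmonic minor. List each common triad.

Em

Triads in E minor (harmonic minor): E minor (i), F♯ diminished (ii°), G augmented (III+), A minor (iv), B major (V), C major (VI), D♯ diminished (vii°).
Triads in D major: D major (I), E minor (ii), F♯ minor (iii), G major (IV), A major (V), B minor (vi), C♯ diminished (vii°).
Shared triads with their functions: E minor (i in E minor, ii in D major).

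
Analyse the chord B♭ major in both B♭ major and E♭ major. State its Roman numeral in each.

The scale of B♭ major is B♭ C D E♭ F G A; B♭ is degree 1, and the triad built there (B♭-D-F) is major, so it is I.
The scale of E♭ major is E♭ F G A♭ B♭ C D; B♭ is degree 5, and the triad built there (B♭-D-F) is major, so it is V.

I in B♭ major; V in E♭ major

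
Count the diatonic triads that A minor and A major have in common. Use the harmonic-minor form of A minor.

2

Diatonic triads of A minor (harmonic minor): A minor (i), B diminished (ii°), C augmented (III+), D minor (iv), E major (V), F major (VI), G# diminished (vii°).
Diatonic triads of A major: A major (I), B minor (ii), C# minor (iii), D major (IV), E major (V), F# minor (vi), G# diminished (vii°).
Matching root and quality in both lists: E major, G# diminished.
That gives 2 common triads.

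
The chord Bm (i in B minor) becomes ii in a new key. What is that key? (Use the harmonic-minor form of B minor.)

A major

The numeral ii denotes a minor triad on scale degree 2. With B on degree 2, the tonic of the new key is A.
Degree 2 carries a minor triad in major keys, so the destination is A major.
Check: the diatonic triads of A major are A (I), Bm (ii), C#m (iii), D (IV), E (V), F#m (vi), G#dim (vii°) — Bm is indeed ii.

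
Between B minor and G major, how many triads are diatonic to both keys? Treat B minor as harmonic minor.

Diatonic triads of B minor (harmonic minor): Bm (i), C#dim (ii°), Daug (III+), Em (iv), F# (V), G (VI), A#dim (vii°).
Diatonic triads of G major: G (I), Am (ii), Bm (iii), C (IV), D (V), Em (vi), F#dim (vii°).
Matching root and quality in both lists: Bm, Em, G.
That gives 3 common triads.

3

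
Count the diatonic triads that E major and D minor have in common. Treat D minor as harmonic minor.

1

Diatonic triads of E major: E (I), F#m (ii), G#m (iii), A (IV), B (V), C#m (vi), D#dim (vii°).
Diatonic triads of D minor (harmonic minor): Dm (i), Edim (ii°), Faug (III+), Gm (iv), A (V), Bb (VI), C#dim (vii°).
Matching root and quality in both lists: A.
That gives 1 common triad.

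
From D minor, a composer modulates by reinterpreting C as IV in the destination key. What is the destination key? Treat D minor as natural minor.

G major

The numeral IV denotes a major triad on scale degree 4. With C on degree 4, the tonic of the new key is G.
Degree 4 carries a major triad in major keys, so the destination is G major.
Check: the diatonic triads of G major are G (I), Am (ii), Bm (iii), C (IV), D (V), Em (vi), F♯dim (vii°) — C is indeed IV.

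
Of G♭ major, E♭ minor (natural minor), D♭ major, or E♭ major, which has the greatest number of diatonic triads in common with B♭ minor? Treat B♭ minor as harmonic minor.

D♭ major

Triads of B♭ minor (harmonic minor): B♭m (i), Cdim (ii°), D♭aug (III+), E♭m (iv), F (V), G♭ (VI), Adim (vii°).
G♭ major shares 3: B♭m, E♭m, G♭.
E♭ minor (natural minor) shares 3: B♭m, E♭m, G♭.
D♭ major shares 4: B♭m, Cdim, E♭m, G♭.
E♭ major shares 0: none.
The most common triads (4) are shared with D♭ major.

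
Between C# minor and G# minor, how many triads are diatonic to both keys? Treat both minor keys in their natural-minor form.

Diatonic triads of C# minor (natural minor): C#m (i), D#dim (ii°), E (III), F#m (iv), G#m (v), A (VI), B (VII).
Diatonic triads of G# minor (natural minor): G#m (i), A#dim (ii°), B (III), C#m (iv), D#m (v), E (VI), F# (VII).
Matching root and quality in both lists: C#m, E, G#m, B.
That gives 4 common triads.

4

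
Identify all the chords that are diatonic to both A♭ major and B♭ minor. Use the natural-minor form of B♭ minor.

A♭, B♭m, D♭, Fm

Triads in A♭ major: A♭ major (I), B♭ minor (ii), C minor (iii), D♭ major (IV), E♭ major (V), F minor (vi), G diminished (vii°).
Triads in B♭ minor (natural minor): B♭ minor (i), C diminished (ii°), D♭ major (III), E♭ minor (iv), F minor (v), G♭ major (VI), A♭ major (VII).
Shared triads with their functions: A♭ major (I in A♭ major, VII in B♭ minor); B♭ minor (ii in A♭ major, i in B♭ minor); D♭ major (IV in A♭ major, III in B♭ minor); F minor (vi in A♭ major, v in B♭ minor).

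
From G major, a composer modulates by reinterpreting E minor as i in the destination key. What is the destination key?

E minor

The numeral i denotes a minor triad on scale degree 1. With E on degree 1, the tonic of the new key is E.
Degree 1 carries a minor triad in minor keys, so the destination is E minor.
Check: the diatonic triads of E minor (natural minor) are Em (i), F#dim (ii°), G (III), Am (iv), Bm (v), C (VI), D (VII) — E minor is indeed i.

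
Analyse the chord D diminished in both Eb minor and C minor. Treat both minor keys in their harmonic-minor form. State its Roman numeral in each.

vii° in Eb minor; ii° in C minor

The scale of Eb minor (harmonic minor) is Eb F Gb Ab Bb Cb D; D is degree 7, and the triad built there (D-F-Ab) is diminished, so it is vii°.
The scale of C minor (harmonic minor) is C D Eb F G Ab B; D is degree 2, and the triad built there (D-F-Ab) is diminished, so it is ii°.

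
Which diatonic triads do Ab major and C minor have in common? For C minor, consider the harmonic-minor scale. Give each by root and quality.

Ab, Cm, Fm

Triads in Ab major: Ab major (I), Bb minor (ii), C minor (iii), Db major (IV), Eb major (V), F minor (vi), G diminished (vii°).
Triads in C minor (harmonic minor): C minor (i), D diminished (ii°), Eb augmented (III+), F minor (iv), G major (V), Ab major (VI), B diminished (vii°).
Shared triads with their functions: Ab major (I in Ab major, VI in C minor); C minor (iii in Ab major, i in C minor); F minor (vi in Ab major, iv in C minor).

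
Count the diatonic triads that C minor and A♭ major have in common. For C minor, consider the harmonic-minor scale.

Diatonic triads of C minor (harmonic minor): Cm (i), Ddim (ii°), E♭aug (III+), Fm (iv), G (V), A♭ (VI), Bdim (vii°).
Diatonic triads of A♭ major: A♭ (I), B♭m (ii), Cm (iii), D♭ (IV), E♭ (V), Fm (vi), Gdim (vii°).
Matching root and quality in both lists: Cm, Fm, A♭.
That gives 3 common triads.

3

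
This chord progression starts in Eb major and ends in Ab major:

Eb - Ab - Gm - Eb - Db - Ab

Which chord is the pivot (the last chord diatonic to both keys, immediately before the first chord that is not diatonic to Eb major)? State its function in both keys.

Eb — I in Eb major, V in Ab major

Chords diatonic to Eb major: Eb, Fm, Gm, Ab, Bb, Cm, Ddim.
Reading the progression, the first chord not in that set is Db, so the modulation leaves Eb major there.
The chord immediately before Db is Eb, which is diatonic to both keys: I in Eb major and V in Ab major.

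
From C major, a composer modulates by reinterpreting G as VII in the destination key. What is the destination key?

The numeral VII denotes a major triad on scale degree 7. With G on degree 7, the tonic of the new key is A.
Degree 7 carries a major triad in natural-minor keys, so the destination is A minor.
Check: the diatonic triads of A minor (natural minor) are Am (i), Bdim (ii°), C (III), Dm (iv), Em (v), F (VI), G (VII) — G is indeed VII.

A minor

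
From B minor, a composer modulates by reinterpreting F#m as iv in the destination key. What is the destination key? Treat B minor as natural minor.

C# minor

The numeral iv denotes a minor triad on scale degree 4. With F# on degree 4, the tonic of the new key is C#.
Degree 4 carries a minor triad in minor keys, so the destination is C# minor.
Check: the diatonic triads of C# minor (natural minor) are C#m (i), D#dim (ii°), E (III), F#m (iv), G#m (v), A (VI), B (VII) — F#m is indeed iv.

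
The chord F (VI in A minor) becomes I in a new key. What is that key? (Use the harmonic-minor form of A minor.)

F major

The numeral I denotes a major triad on scale degree 1. With F on degree 1, the tonic of the new key is F.
Degree 1 carries a major triad in major keys, so the destination is F major.
Check: the diatonic triads of F major are F (I), Gm (ii), Am (iii), Bb (IV), C (V), Dm (vi), Edim (vii°) — F is indeed I.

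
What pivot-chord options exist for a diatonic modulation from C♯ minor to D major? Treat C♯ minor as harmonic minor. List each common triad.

F♯m, A

Triads in C♯ minor (harmonic minor): C♯m (i), D♯dim (ii°), Eaug (III+), F♯m (iv), G♯ (V), A (VI), B♯dim (vii°).
Triads in D major: D (I), Em (ii), F♯m (iii), G (IV), A (V), Bm (vi), C♯dim (vii°).
Shared triads with their functions: F♯m (iv in C♯ minor, iii in D major); A (VI in C♯ minor, V in D major).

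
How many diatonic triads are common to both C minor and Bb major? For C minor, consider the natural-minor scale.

4

Diatonic triads of C minor (natural minor): Cm (i), Ddim (ii°), Eb (III), Fm (iv), Gm (v), Ab (VI), Bb (VII).
Diatonic triads of Bb major: Bb (I), Cm (ii), Dm (iii), Eb (IV), F (V), Gm (vi), Adim (vii°).
Matching root and quality in both lists: Cm, Eb, Gm, Bb.
That gives 4 common triads.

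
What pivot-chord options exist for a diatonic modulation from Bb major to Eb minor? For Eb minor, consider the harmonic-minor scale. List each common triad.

Bb

Triads in Bb major: Bb (I), Cm (ii), Dm (iii), Eb (IV), F (V), Gm (vi), Adim (vii°).
Triads in Eb minor (harmonic minor): Ebm (i), Fdim (ii°), Gbaug (III+), Abm (iv), Bb (V), Cb (VI), Ddim (vii°).
Shared triads with their functions: Bb (I in Bb major, V in Eb minor).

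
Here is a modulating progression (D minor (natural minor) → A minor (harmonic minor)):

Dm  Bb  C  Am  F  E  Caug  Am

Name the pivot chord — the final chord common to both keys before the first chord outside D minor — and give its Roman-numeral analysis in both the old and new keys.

Chords diatonic to D minor: Dm, Edim, F, Gm, Am, Bb, C.
Reading the progression, the first chord not in that set is E, so the modulation leaves D minor there.
The chord immediately before E is F, which is diatonic to both keys: III in D minor and VI in A minor.

F — III in D minor, VI in A minor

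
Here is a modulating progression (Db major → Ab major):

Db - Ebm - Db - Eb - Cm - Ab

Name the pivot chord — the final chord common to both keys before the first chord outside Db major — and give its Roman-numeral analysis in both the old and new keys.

Chords diatonic to Db major: Db, Ebm, Fm, Gb, Ab, Bbm, Cdim.
Reading the progression, the first chord not in that set is Eb, so the modulation leaves Db major there.
The chord immediately before Eb is Db, which is diatonic to both keys: I in Db major and IV in Ab major.

Db — I in Db major, IV in Ab major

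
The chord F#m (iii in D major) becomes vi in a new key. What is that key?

A major

The numeral vi denotes a minor triad on scale degree 6. With F# on degree 6, the tonic of the new key is A.
Degree 6 carries a minor triad in major keys, so the destination is A major.
Check: the diatonic triads of A major are A (I), Bm (ii), C#m (iii), D (IV), E (V), F#m (vi), G#dim (vii°) — F#m is indeed vi.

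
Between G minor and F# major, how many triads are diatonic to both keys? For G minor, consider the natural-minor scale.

Diatonic triads of G minor (natural minor): Gm (i), Adim (ii°), Bb (III), Cm (iv), Dm (v), Eb (VI), F (VII).
Diatonic triads of F# major: F# (I), G#m (ii), A#m (iii), B (IV), C# (V), D#m (vi), E#dim (vii°).
No triad has the same root and quality in both keys.

0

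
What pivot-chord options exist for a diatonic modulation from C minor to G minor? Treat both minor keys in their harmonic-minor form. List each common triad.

Triads in C minor (harmonic minor): Cm (i), Ddim (ii°), Ebaug (III+), Fm (iv), G (V), Ab (VI), Bdim (vii°).
Triads in G minor (harmonic minor): Gm (i), Adim (ii°), Bbaug (III+), Cm (iv), D (V), Eb (VI), F#dim (vii°).
Shared triads with their functions: Cm (i in C minor, iv in G minor).

Cm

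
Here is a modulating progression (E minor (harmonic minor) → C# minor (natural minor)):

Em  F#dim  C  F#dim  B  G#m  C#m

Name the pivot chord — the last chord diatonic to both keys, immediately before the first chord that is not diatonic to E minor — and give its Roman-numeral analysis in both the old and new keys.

B — V in E minor, VII in C# minor

Chords diatonic to E minor: Em, F#dim, Gaug, Am, B, C, D#dim.
Reading the progression, the first chord not in that set is G#m, so the modulation leaves E minor there.
The chord immediately before G#m is B, which is diatonic to both keys: V in E minor and VII in C# minor.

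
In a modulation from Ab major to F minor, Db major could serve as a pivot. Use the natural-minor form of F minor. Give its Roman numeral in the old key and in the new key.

The scale of Ab major is Ab Bb C Db Eb F G; Db is degree 4, and the triad built there (Db-F-Ab) is major, so it is IV.
The scale of F minor (natural minor) is F G Ab Bb C Db Eb; Db is degree 6, and the triad built there (Db-F-Ab) is major, so it is VI.

IV in Ab major; VI in F minor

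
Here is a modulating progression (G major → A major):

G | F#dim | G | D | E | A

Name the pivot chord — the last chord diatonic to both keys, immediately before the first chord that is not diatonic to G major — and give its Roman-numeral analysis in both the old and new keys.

Chords diatonic to G major: G, Am, Bm, C, D, Em, F#dim.
Reading the progression, the first chord not in that set is E, so the modulation leaves G major there.
The chord immediately before E is D, which is diatonic to both keys: V in G major and IV in A major.

D — V in G major, IV in A major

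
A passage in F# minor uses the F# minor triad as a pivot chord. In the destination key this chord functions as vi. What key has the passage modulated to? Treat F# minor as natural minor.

The numeral vi denotes a minor triad on scale degree 6. With F# on degree 6, the tonic of the new key is A.
Degree 6 carries a minor triad in major keys, so the destination is A major.
Check: the diatonic triads of A major are A (I), Bm (ii), C#m (iii), D (IV), E (V), F#m (vi), G#dim (vii°) — F# minor is indeed vi.

A major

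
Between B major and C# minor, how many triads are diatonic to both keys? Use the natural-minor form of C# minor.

Diatonic triads of B major: B (I), C#m (ii), D#m (iii), E (IV), F# (V), G#m (vi), A#dim (vii°).
Diatonic triads of C# minor (natural minor): C#m (i), D#dim (ii°), E (III), F#m (iv), G#m (v), A (VI), B (VII).
Matching root and quality in both lists: B, C#m, E, G#m.
That gives 4 common triads.

4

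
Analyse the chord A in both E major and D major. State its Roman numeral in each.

The scale of E major is E F# G# A B C# D#; A is degree 4, and the triad built there (A-C#-E) is major, so it is IV.
The scale of D major is D E F# G A B C#; A is degree 5, and the triad built there (A-C#-E) is major, so it is V.

IV in E major; V in D major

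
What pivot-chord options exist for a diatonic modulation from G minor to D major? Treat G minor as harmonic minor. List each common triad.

D

Triads in G minor (harmonic minor): G minor (i), A diminished (ii°), B♭ augmented (III+), C minor (iv), D major (V), E♭ major (VI), F♯ diminished (vii°).
Triads in D major: D major (I), E minor (ii), F♯ minor (iii), G major (IV), A major (V), B minor (vi), C♯ diminished (vii°).
Shared triads with their functions: D major (V in G minor, I in D major).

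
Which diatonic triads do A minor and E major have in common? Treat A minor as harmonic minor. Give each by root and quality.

Triads in A minor (harmonic minor): Am (i), Bdim (ii°), Caug (III+), Dm (iv), E (V), F (VI), G#dim (vii°).
Triads in E major: E (I), F#m (ii), G#m (iii), A (IV), B (V), C#m (vi), D#dim (vii°).
Shared triads with their functions: E (V in A minor, I in E major).

E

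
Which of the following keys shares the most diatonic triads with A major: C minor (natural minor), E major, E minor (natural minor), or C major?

E major

Triads of A major: A major (I), B minor (ii), C# minor (iii), D major (IV), E major (V), F# minor (vi), G# diminished (vii°).
C minor (natural minor) shares 0: none.
E major shares 4: A, C#m, E, F#m.
E minor (natural minor) shares 2: Bm, D.
C major shares 0: none.
The most common triads (4) are shared with E major.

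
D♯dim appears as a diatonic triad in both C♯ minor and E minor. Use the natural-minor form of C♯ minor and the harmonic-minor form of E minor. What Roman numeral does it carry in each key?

The scale of C♯ minor (natural minor) is C♯ D♯ E F♯ G♯ A B; D♯ is degree 2, and the triad built there (D♯-F♯-A) is diminished, so it is ii°.
The scale of E minor (harmonic minor) is E F♯ G A B C D♯; D♯ is degree 7, and the triad built there (D♯-F♯-A) is diminished, so it is vii°.

ii° in C♯ minor; vii° in E minor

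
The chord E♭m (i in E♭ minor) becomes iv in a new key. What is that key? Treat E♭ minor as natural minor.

The numeral iv denotes a minor triad on scale degree 4. With E♭ on degree 4, the tonic of the new key is B♭.
Degree 4 carries a minor triad in minor keys, so the destination is B♭ minor.
Check: the diatonic triads of B♭ minor (natural minor) are B♭m (i), Cdim (ii°), D♭ (III), E♭m (iv), Fm (v), G♭ (VI), A♭ (VII) — E♭m is indeed iv.

B♭ minor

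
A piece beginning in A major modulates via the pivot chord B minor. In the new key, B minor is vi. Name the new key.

The numeral vi denotes a minor triad on scale degree 6. With B on degree 6, the tonic of the new key is D.
Degree 6 carries a minor triad in major keys, so the destination is D major.
Check: the diatonic triads of D major are D (I), Em (ii), F#m (iii), G (IV), A (V), Bm (vi), C#dim (vii°) — B minor is indeed vi.

D major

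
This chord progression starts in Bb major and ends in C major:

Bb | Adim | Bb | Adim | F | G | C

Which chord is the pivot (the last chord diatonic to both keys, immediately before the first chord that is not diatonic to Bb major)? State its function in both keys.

F — V in Bb major, IV in C major

Chords diatonic to Bb major: Bb, Cm, Dm, Eb, F, Gm, Adim.
Reading the progression, the first chord not in that set is G, so the modulation leaves Bb major there.
The chord immediately before G is F, which is diatonic to both keys: V in Bb major and IV in C major.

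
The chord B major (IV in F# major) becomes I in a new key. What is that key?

The numeral I denotes a major triad on scale degree 1. With B on degree 1, the tonic of the new key is B.
Degree 1 carries a major triad in major keys, so the destination is B major.
Check: the diatonic triads of B major are B (I), C#m (ii), D#m (iii), E (IV), F# (V), G#m (vi), A#dim (vii°) — B major is indeed I.

B major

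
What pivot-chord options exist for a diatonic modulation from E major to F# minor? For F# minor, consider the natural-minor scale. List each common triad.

E, F#m, A, C#m

Triads in E major: E major (I), F# minor (ii), G# minor (iii), A major (IV), B major (V), C# minor (vi), D# diminished (vii°).
Triads in F# minor (natural minor): F# minor (i), G# diminished (ii°), A major (III), B minor (iv), C# minor (v), D major (VI), E major (VII).
Shared triads with their functions: E major (I in E major, VII in F# minor); F# minor (ii in E major, i in F# minor); A major (IV in E major, III in F# minor); C# minor (vi in E major, v in F# minor).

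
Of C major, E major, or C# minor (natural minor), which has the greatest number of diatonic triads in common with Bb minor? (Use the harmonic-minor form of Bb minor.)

C major

Triads of Bb minor (harmonic minor): Bb minor (i), C diminished (ii°), Db augmented (III+), Eb minor (iv), F major (V), Gb major (VI), A diminished (vii°).
C major shares 1: F.
E major shares 0: none.
C# minor (natural minor) shares 0: none.
The most common triads (1) are shared with C major.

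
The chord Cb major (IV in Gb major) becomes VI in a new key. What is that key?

The numeral VI denotes a major triad on scale degree 6. With Cb on degree 6, the tonic of the new key is Eb.
Degree 6 carries a major triad in minor keys, so the destination is Eb minor.
Check: the diatonic triads of Eb minor (natural minor) are Ebm (i), Fdim (ii°), Gb (III), Abm (iv), Bbm (v), Cb (VI), Db (VII) — Cb major is indeed VI.

Eb minor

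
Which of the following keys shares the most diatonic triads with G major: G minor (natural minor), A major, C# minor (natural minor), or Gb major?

Triads of G major: G (I), Am (ii), Bm (iii), C (IV), D (V), Em (vi), F#dim (vii°).
G minor (natural minor) shares 0: none.
A major shares 2: Bm, D.
C# minor (natural minor) shares 0: none.
Gb major shares 0: none.
The most common triads (2) are shared with A major.

A major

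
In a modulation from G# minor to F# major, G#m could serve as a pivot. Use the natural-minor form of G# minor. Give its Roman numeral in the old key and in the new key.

The scale of G# minor (natural minor) is G# A# B C# D# E F#; G# is degree 1, and the triad built there (G#-B-D#) is minor, so it is i.
The scale of F# major is F# G# A# B C# D# E#; G# is degree 2, and the triad built there (G#-B-D#) is minor, so it is ii.

i in G# minor; ii in F# major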